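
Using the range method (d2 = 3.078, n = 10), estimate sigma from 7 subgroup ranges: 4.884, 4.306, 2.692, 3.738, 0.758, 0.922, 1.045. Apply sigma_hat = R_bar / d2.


R_bar = (4.884 + 4.306 + 2.692 + 3.738 + 0.758 + 0.922 + 1.045) / 7
R_bar = 18.345 / 7 = 2.6207143
sigma_hat = R_bar / d2 = 2.6207143 / 3.078 = 0.8514

0.8514


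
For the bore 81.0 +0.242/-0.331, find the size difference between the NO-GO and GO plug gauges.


GO = nominal - lower_tol (smallest hole = maximum material condition)
GO = 81.0 - 0.331 = 80.669
NO-GO = nominal + upper_tol (largest hole = least material condition)
NO-GO = 81.0 + 0.242 = 81.242
spread = NO-GO - GO = 81.242 - 80.669 = 0.5730

0.5730


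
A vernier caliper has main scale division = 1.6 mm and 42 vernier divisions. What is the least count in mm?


LC = MSD / n_div
= 1.6 / 42
= 0.0381

0.0381


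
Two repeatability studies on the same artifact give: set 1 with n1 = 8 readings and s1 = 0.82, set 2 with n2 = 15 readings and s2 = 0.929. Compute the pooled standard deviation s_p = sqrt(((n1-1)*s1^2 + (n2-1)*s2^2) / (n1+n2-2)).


s_p = sqrt(((n1-1)*s1^2 + (n2-1)*s2^2) / (n1+n2-2))
numerator = (8-1)*0.82^2 + (15-1)*0.929^2 = 4.7068 + 12.082574 = 16.789374
denominator = 8 + 15 - 2 = 21
s_p^2 = 16.789374 / 21 = 0.799494
s_p = sqrt(0.799494) = 0.8941

0.8941


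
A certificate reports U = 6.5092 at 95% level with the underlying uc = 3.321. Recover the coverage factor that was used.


k = U / uc
k = 6.5092 / 3.321
k = 1.96

1.96


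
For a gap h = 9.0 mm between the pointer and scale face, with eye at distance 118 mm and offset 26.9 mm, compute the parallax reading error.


error = h * offset / d
= 9.0 * 26.9 / 118
= 2.0517

2.0517


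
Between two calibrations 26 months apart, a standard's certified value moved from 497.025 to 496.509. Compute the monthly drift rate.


rate = (v2 - v1) / months
= (496.509 - 497.025) / 26
= -0.5160 / 26
= -0.0198

-0.0198


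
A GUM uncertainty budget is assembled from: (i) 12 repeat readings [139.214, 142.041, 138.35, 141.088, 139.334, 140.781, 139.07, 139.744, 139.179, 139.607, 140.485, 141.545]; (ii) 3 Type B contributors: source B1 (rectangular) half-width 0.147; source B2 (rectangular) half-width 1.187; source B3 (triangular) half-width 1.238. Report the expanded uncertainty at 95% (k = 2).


mean = (139.214 + 142.041 + 138.35 + 141.088 + 139.334 + 140.781 + 139.07 + 139.744 + 139.179 + 139.607 + 140.485 + 141.545) / 12 = 140.0365
s = sqrt(sum((x - mean)^2)/(n-1)) = 1.1325124
u_A = s / sqrt(n) = 1.1325124 / sqrt(12) = 0.32692817
u_B1 = 0.147 / sqrt(3) = 0.08487049
u_B2 = 1.187 / sqrt(3) = 0.68531477
u_B3 = 1.238 / sqrt(6) = 0.50541138
uc = sqrt(0.32692817^2 + 0.08487049^2 + 0.68531477^2 + 0.50541138^2) = 0.91606879
U = k * uc = 2 * 0.91606879
U = 1.8321

1.8321


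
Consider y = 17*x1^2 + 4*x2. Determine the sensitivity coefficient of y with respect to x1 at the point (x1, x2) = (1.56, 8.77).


y = 17*x1^2 + 4*x2
dy/dx1 = 2*17*x1
Evaluate at x1 = 1.56: c1 = 34 * 1.56
c1 = 53.0400

53.0400


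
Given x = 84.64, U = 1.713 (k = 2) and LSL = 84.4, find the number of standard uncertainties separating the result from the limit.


u = U / k = 1.713 / 2 = 0.8565
margin = |LSL - x| = |84.4 - 84.64| = 0.24
z = margin / u = 0.24 / 0.8565
z = 0.2802

0.2802


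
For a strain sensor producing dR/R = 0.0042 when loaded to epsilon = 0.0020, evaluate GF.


GF = (dR/R) / epsilon
= 0.0042 / 0.0020
= 2.1000

2.1000


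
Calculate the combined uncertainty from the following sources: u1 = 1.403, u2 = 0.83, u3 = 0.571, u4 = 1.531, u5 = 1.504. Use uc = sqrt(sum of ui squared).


uc = sqrt(1.403^2 + 0.83^2 + 0.571^2 + 1.531^2 + 1.504^2)
uc = sqrt(7.589327)
uc = 2.7549

2.7549


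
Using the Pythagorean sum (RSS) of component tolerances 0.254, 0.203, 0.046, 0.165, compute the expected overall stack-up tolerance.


RSS = sqrt(0.254^2 + 0.203^2 + 0.046^2 + 0.165^2)
= sqrt(0.135066)
= 0.3675

0.3675


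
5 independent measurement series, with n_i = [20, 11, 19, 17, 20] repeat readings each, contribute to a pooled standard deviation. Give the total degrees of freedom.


nu = sum_i (n_i - 1)
nu = ((20 - 1) + (11 - 1) + (19 - 1) + (17 - 1) + (20 - 1))
nu = 19 + 10 + 18 + 16 + 19
nu = 82

82


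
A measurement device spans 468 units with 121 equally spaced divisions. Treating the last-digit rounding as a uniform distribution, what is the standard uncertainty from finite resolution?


resolution = range / divisions
resolution = 468 / 121 = 3.8677686
u_res = resolution / (2*sqrt(3))
u_res = 3.8677686 / 3.4641016
u_res = 1.1165

1.1165


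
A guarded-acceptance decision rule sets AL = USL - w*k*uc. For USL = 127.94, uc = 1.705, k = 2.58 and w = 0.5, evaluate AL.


U = k * uc = 2.58 * 1.705 = 4.3989
guard band g = w * U = 0.5 * 4.3989 = 2.19945
AL = USL - g = 127.94 - 2.19945
AL = 125.7405

125.7405


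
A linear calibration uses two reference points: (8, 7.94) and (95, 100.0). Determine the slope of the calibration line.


slope = (y2 - y1) / (x2 - x1)
= (100.0 - 7.94) / (95 - 8)
= 92.0600 / 87
= 1.0582

1.0582


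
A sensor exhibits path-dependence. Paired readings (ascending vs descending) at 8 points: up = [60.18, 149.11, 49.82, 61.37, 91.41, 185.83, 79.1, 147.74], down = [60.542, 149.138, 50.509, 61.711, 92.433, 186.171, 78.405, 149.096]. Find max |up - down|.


|60.18 - 60.542| = 0.3620
|149.11 - 149.138| = 0.0280
|49.82 - 50.509| = 0.6890
|61.37 - 61.711| = 0.3410
|91.41 - 92.433| = 1.0230
|185.83 - 186.171| = 0.3410
|79.1 - 78.405| = 0.6950
|147.74 - 149.096| = 1.3560
hysteresis = max(diffs) = 1.3560

1.3560


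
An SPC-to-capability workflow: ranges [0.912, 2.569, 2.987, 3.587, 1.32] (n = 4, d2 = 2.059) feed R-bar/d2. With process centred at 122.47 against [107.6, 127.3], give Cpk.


R_bar = (0.912 + 2.569 + 2.987 + 3.587 + 1.32) / 5 = 2.275
sigma = R_bar / d2 = 2.275 / 2.059 = 1.1049053
Cp = (USL - LSL)/(6*sigma) = (127.3 - 107.6)/(6*1.1049053) = 2.9716
Cpu = (127.3 - 122.47)/(3*1.1049053) = 1.4571
Cpl = (122.47 - 107.6)/(3*1.1049053) = 4.4861
Cpk = min(Cpu, Cpl) = 1.4571

1.4571


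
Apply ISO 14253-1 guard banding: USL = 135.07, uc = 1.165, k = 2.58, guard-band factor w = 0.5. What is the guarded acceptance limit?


U = k * uc = 2.58 * 1.165 = 3.0057
guard band g = w * U = 0.5 * 3.0057 = 1.50285
AL = USL - g = 135.07 - 1.50285
AL = 133.5671

133.5671


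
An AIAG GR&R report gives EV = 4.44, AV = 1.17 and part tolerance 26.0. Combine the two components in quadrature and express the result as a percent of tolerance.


GRR = sqrt(EV^2 + AV^2) = sqrt(4.44^2 + 1.17^2) = 4.5915684
%GRR = GRR / tol * 100 = 4.5915684 / 26.0 * 100
%GRR = 17.6599

17.6599


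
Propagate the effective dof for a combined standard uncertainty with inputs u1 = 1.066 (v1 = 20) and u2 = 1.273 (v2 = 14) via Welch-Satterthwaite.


uc = sqrt(u1^2 + u2^2) = sqrt(1.066^2 + 1.273^2) = 1.660387
v_eff = uc^4 / (u1^4/v1 + u2^4/v2)
= 1.660387^4 / (1.066^4/20 + 1.273^4/14)
= 7.6004148 / 0.25214484
v_eff = 30.1431

30.1431


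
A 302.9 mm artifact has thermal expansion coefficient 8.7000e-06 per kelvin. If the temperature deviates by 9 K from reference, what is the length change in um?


dL = L * alpha * dT
= 302.9 * 8.7000e-06 * 9
= 0.0237171 mm
dL_um = 0.0237171 * 1000 = 23.7171 um

23.7171


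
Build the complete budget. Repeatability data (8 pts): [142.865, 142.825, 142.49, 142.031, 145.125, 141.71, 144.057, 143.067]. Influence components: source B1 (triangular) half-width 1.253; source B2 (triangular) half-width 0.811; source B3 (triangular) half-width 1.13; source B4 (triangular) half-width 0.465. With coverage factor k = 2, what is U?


mean = (142.865 + 142.825 + 142.49 + 142.031 + 145.125 + 141.71 + 144.057 + 143.067) / 8 = 143.02125
s = sqrt(sum((x - mean)^2)/(n-1)) = 1.1049086
u_A = s / sqrt(n) = 1.1049086 / sqrt(8) = 0.39064418
u_B1 = 1.253 / sqrt(6) = 0.51153511
u_B2 = 0.811 / sqrt(6) = 0.33108936
u_B3 = 1.13 / sqrt(6) = 0.46132057
u_B4 = 0.465 / sqrt(6) = 0.18983546
uc = sqrt(0.39064418^2 + 0.51153511^2 + 0.33108936^2 + 0.46132057^2 + 0.18983546^2) = 0.87905937
U = k * uc = 2 * 0.87905937
U = 1.7581

1.7581


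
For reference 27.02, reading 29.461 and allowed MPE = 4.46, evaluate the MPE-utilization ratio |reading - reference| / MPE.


e = indication - reference = 29.461 - 27.02 = 2.4410
|e| = 2.4410
ratio = |e| / MPE = 2.4410 / 4.46
ratio = 0.5473

0.5473


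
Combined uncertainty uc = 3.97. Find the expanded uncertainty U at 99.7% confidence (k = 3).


U = k * uc
U = 3 * 3.97
U = 11.9100

11.9100


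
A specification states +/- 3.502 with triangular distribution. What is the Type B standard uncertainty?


u_B = half_width / sqrt(6)
u_B = 3.502 / 2.4494897
u_B = 1.4297

1.4297


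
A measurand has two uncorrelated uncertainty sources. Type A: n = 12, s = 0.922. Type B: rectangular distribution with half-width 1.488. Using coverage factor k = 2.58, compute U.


u_A = s / sqrt(n) = 0.922 / sqrt(12) = 0.26615847
u_B = half_width / sqrt(3) = 1.488 / sqrt(3) = 0.8590972
uc = sqrt(u_A^2 + u_B^2) = sqrt(0.26615847^2 + 0.8590972^2) = 0.89938219
U = k * uc = 2.58 * 0.89938219
U = 2.3204

2.3204


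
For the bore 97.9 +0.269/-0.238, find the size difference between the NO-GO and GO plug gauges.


GO = nominal - lower_tol (smallest hole = maximum material condition)
GO = 97.9 - 0.238 = 97.662
NO-GO = nominal + upper_tol (largest hole = least material condition)
NO-GO = 97.9 + 0.269 = 98.169
spread = NO-GO - GO = 98.169 - 97.662 = 0.5070

0.5070


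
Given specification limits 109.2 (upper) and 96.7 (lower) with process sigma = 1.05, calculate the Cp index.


Cp = (USL - LSL) / (6 * sigma)
= (109.2 - 96.7) / (6 * 1.05)
= 12.5000 / 6.3000
= 1.9841

1.9841


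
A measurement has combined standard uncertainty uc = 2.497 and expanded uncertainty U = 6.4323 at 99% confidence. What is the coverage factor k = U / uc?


k = U / uc
k = 6.4323 / 2.497
k = 2.576

2.576


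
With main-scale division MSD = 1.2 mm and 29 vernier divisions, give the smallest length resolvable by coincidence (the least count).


LC = MSD / n_div
= 1.2 / 29
= 0.0414

0.0414


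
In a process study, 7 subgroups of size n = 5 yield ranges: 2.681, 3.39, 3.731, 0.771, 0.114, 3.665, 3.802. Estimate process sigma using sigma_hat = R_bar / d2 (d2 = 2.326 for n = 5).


R_bar = (2.681 + 3.39 + 3.731 + 0.771 + 0.114 + 3.665 + 3.802) / 7
R_bar = 18.154 / 7 = 2.5934286
sigma_hat = R_bar / d2 = 2.5934286 / 2.326 = 1.1150

1.1150


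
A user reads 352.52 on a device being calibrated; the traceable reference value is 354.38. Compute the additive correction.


Correction = standard - reading
= 354.38 - 352.52
= 1.8600

1.8600


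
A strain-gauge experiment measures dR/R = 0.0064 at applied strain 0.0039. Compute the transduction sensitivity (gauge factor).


GF = (dR/R) / epsilon
= 0.0064 / 0.0039
= 1.6410

1.6410


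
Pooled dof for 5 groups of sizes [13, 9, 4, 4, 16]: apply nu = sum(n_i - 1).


nu = sum_i (n_i - 1)
nu = ((13 - 1) + (9 - 1) + (4 - 1) + (4 - 1) + (16 - 1))
nu = 12 + 8 + 3 + 3 + 15
nu = 41

41


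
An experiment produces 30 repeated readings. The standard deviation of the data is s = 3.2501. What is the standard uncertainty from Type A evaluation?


u_A = s / sqrt(n)
u_A = 3.2501 / sqrt(30)
u_A = 3.2501 / 5.4772256
u_A = 0.5934

0.5934


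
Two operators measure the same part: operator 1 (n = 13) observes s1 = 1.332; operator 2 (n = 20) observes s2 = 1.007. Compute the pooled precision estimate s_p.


s_p = sqrt(((n1-1)*s1^2 + (n2-1)*s2^2) / (n1+n2-2))
numerator = (13-1)*1.332^2 + (20-1)*1.007^2 = 21.290688 + 19.266931 = 40.557619
denominator = 13 + 20 - 2 = 31
s_p^2 = 40.557619 / 31 = 1.3083103
s_p = sqrt(1.3083103) = 1.1438

1.1438


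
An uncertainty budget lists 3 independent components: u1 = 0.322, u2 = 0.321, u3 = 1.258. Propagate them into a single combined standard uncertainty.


uc = sqrt(0.322^2 + 0.321^2 + 1.258^2)
uc = sqrt(1.789289)
uc = 1.3376

1.3376


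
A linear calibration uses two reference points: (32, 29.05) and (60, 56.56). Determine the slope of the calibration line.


slope = (y2 - y1) / (x2 - x1)
= (56.56 - 29.05) / (60 - 32)
= 27.5100 / 28
= 0.9825

0.9825


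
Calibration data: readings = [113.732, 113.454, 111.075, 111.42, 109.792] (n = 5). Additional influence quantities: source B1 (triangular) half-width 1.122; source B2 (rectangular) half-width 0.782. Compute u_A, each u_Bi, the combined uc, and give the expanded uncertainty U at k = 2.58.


mean = (113.732 + 113.454 + 111.075 + 111.42 + 109.792) / 5 = 111.8946
s = sqrt(sum((x - mean)^2)/(n-1)) = 1.6677592
u_A = s / sqrt(n) = 1.6677592 / sqrt(5) = 0.74584459
u_B1 = 1.122 / sqrt(6) = 0.45805458
u_B2 = 0.782 / sqrt(3) = 0.45148791
uc = sqrt(0.74584459^2 + 0.45805458^2 + 0.45148791^2) = 0.98485506
U = k * uc = 2.58 * 0.98485506
U = 2.5409

2.5409


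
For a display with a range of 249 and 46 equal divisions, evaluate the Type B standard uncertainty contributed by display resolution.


resolution = range / divisions
resolution = 249 / 46 = 5.4130435
u_res = resolution / (2*sqrt(3))
u_res = 5.4130435 / 3.4641016
u_res = 1.5626

1.5626


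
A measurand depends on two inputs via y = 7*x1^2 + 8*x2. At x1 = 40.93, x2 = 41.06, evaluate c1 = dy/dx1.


y = 7*x1^2 + 8*x2
dy/dx1 = 2*7*x1
Evaluate at x1 = 40.93: c1 = 14 * 40.93
c1 = 573.0200

573.0200


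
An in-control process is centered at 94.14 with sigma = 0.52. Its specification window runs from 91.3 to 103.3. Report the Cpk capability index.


Cpu = (USL - mean) / (3*sigma) = (103.3 - 94.14) / (3*0.52) = 5.8718
Cpl = (mean - LSL) / (3*sigma) = (94.14 - 91.3) / (3*0.52) = 1.8205
Cpk = min(Cpu, Cpl) = 1.8205

1.8205


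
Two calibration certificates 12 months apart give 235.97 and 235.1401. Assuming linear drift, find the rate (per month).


rate = (v2 - v1) / months
= (235.1401 - 235.97) / 12
= -0.8299 / 12
= -0.0692

-0.0692


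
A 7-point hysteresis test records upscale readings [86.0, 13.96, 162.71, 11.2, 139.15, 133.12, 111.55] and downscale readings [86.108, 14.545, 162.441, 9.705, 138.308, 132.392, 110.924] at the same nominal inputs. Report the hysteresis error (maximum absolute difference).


|86.0 - 86.108| = 0.1080
|13.96 - 14.545| = 0.5850
|162.71 - 162.441| = 0.2690
|11.2 - 9.705| = 1.4950
|139.15 - 138.308| = 0.8420
|133.12 - 132.392| = 0.7280
|111.55 - 110.924| = 0.6260
hysteresis = max(diffs) = 1.4950

1.4950


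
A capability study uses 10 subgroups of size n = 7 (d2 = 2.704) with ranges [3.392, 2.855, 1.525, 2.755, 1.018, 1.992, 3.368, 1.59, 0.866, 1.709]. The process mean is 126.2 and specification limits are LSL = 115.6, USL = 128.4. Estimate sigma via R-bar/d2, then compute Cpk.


R_bar = (3.392 + 2.855 + 1.525 + 2.755 + 1.018 + 1.992 + 3.368 + 1.59 + 0.866 + 1.709) / 10 = 2.107
sigma = R_bar / d2 = 2.107 / 2.704 = 0.77921598
Cp = (USL - LSL)/(6*sigma) = (128.4 - 115.6)/(6*0.77921598) = 2.7378
Cpu = (128.4 - 126.2)/(3*0.77921598) = 0.9411
Cpl = (126.2 - 115.6)/(3*0.77921598) = 4.5345
Cpk = min(Cpu, Cpl) = 0.9411

0.9411


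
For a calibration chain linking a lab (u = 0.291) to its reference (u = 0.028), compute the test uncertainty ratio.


TUR = u_lab / u_ref
= 0.291 / 0.028
= 10.3929

10.3929


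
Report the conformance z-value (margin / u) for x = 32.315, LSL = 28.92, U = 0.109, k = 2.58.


u = U / k = 0.109 / 2.58 = 0.042248062
margin = |LSL - x| = |28.92 - 32.315| = 3.395
z = margin / u = 3.395 / 0.042248062
z = 80.3587

80.3587


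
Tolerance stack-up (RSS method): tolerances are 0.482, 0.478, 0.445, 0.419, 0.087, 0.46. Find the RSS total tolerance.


RSS = sqrt(0.482^2 + 0.478^2 + 0.445^2 + 0.419^2 + 0.087^2 + 0.46^2)
= sqrt(1.053563)
= 1.0264

1.0264


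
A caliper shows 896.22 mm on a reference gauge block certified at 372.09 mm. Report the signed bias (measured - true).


Systematic error = measured - true
= 896.22 - 372.09
= 524.1300

524.1300


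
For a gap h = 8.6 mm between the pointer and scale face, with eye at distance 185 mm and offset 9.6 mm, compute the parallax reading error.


error = h * offset / d
= 8.6 * 9.6 / 185
= 0.4463

0.4463


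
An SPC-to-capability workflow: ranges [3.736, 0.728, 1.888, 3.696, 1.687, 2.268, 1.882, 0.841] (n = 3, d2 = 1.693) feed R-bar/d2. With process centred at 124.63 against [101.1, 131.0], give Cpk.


R_bar = (3.736 + 0.728 + 1.888 + 3.696 + 1.687 + 2.268 + 1.882 + 0.841) / 8 = 2.09075
sigma = R_bar / d2 = 2.09075 / 1.693 = 1.234938
Cp = (USL - LSL)/(6*sigma) = (131.0 - 101.1)/(6*1.234938) = 4.0353
Cpu = (131.0 - 124.63)/(3*1.234938) = 1.7194
Cpl = (124.63 - 101.1)/(3*1.234938) = 6.3512
Cpk = min(Cpu, Cpl) = 1.7194

1.7194


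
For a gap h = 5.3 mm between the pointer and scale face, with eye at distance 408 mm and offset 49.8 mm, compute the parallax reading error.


error = h * offset / d
= 5.3 * 49.8 / 408
= 0.6469

0.6469


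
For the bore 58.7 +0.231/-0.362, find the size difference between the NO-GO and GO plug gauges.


GO = nominal - lower_tol (smallest hole = maximum material condition)
GO = 58.7 - 0.362 = 58.338
NO-GO = nominal + upper_tol (largest hole = least material condition)
NO-GO = 58.7 + 0.231 = 58.931
spread = NO-GO - GO = 58.931 - 58.338 = 0.5930

0.5930


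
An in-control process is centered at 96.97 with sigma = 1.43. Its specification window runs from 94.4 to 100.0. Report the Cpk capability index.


Cpu = (USL - mean) / (3*sigma) = (100.0 - 96.97) / (3*1.43) = 0.7063
Cpl = (mean - LSL) / (3*sigma) = (96.97 - 94.4) / (3*1.43) = 0.5991
Cpk = min(Cpu, Cpl) = 0.5991

0.5991


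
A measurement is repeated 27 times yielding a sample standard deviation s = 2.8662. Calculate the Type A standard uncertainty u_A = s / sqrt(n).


u_A = s / sqrt(n)
u_A = 2.8662 / sqrt(27)
u_A = 2.8662 / 5.1961524
u_A = 0.5516

0.5516


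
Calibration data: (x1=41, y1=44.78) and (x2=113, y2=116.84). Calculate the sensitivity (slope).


slope = (y2 - y1) / (x2 - x1)
= (116.84 - 44.78) / (113 - 41)
= 72.0600 / 72
= 1.0008

1.0008


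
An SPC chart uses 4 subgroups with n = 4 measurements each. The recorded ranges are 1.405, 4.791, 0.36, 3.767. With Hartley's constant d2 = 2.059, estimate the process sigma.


R_bar = (1.405 + 4.791 + 0.36 + 3.767) / 4
R_bar = 10.323 / 4 = 2.58075
sigma_hat = R_bar / d2 = 2.58075 / 2.059 = 1.2534

1.2534


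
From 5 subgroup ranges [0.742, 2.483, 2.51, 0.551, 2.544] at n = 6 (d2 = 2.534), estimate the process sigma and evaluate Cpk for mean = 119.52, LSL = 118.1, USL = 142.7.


R_bar = (0.742 + 2.483 + 2.51 + 0.551 + 2.544) / 5 = 1.766
sigma = R_bar / d2 = 1.766 / 2.534 = 0.69692186
Cp = (USL - LSL)/(6*sigma) = (142.7 - 118.1)/(6*0.69692186) = 5.8830
Cpu = (142.7 - 119.52)/(3*0.69692186) = 11.0868
Cpl = (119.52 - 118.1)/(3*0.69692186) = 0.6792
Cpk = min(Cpu, Cpl) = 0.6792

0.6792


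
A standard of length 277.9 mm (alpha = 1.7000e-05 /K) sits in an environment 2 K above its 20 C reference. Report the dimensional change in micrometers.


dL = L * alpha * dT
= 277.9 * 1.7000e-05 * 2
= 0.0094486 mm
dL_um = 0.0094486 * 1000 = 9.4486 um

9.4486


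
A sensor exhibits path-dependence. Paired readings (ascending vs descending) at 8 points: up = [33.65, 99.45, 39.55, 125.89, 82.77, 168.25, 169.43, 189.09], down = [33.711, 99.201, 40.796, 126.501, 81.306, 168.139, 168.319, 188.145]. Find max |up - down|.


|33.65 - 33.711| = 0.0610
|99.45 - 99.201| = 0.2490
|39.55 - 40.796| = 1.2460
|125.89 - 126.501| = 0.6110
|82.77 - 81.306| = 1.4640
|168.25 - 168.139| = 0.1110
|169.43 - 168.319| = 1.1110
|189.09 - 188.145| = 0.9450
hysteresis = max(diffs) = 1.4640

1.4640


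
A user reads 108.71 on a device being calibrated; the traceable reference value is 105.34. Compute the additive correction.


Correction = standard - reading
= 105.34 - 108.71
= -3.3700

-3.3700


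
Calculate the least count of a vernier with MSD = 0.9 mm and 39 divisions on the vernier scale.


LC = MSD / n_div
= 0.9 / 39
= 0.0231

0.0231


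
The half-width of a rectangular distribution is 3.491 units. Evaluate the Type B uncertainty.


u_B = half_width / sqrt(3)
u_B = 3.491 / 1.7320508
u_B = 2.0155

2.0155


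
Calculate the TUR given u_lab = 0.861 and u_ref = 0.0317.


TUR = u_lab / u_ref
= 0.861 / 0.0317
= 27.1609

27.1609


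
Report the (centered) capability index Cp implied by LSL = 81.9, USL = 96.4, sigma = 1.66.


Cp = (USL - LSL) / (6 * sigma)
= (96.4 - 81.9) / (6 * 1.66)
= 14.5000 / 9.9600
= 1.4558

1.4558


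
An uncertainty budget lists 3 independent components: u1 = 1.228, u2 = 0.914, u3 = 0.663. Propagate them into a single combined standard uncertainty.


uc = sqrt(1.228^2 + 0.914^2 + 0.663^2)
uc = sqrt(2.782949)
uc = 1.6682

1.6682


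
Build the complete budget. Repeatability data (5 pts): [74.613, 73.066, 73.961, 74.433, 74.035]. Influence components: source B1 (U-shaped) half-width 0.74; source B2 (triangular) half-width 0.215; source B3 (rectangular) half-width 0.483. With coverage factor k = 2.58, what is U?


mean = (74.613 + 73.066 + 73.961 + 74.433 + 74.035) / 5 = 74.0216
s = sqrt(sum((x - mean)^2)/(n-1)) = 0.59917176
u_A = s / sqrt(n) = 0.59917176 / sqrt(5) = 0.26795776
u_B1 = 0.74 / sqrt(2) = 0.52325902
u_B2 = 0.215 / sqrt(6) = 0.087773382
u_B3 = 0.483 / sqrt(3) = 0.27886018
uc = sqrt(0.26795776^2 + 0.52325902^2 + 0.087773382^2 + 0.27886018^2) = 0.65655809
U = k * uc = 2.58 * 0.65655809
U = 1.6939

1.6939


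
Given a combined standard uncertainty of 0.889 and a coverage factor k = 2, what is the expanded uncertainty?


U = k * uc
U = 2 * 0.889
U = 1.7780

1.7780


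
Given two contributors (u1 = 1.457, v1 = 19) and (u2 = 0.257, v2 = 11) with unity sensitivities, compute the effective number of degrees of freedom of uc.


uc = sqrt(u1^2 + u2^2) = sqrt(1.457^2 + 0.257^2) = 1.4794925
v_eff = uc^4 / (u1^4/v1 + u2^4/v2)
= 1.4794925^4 / (1.457^4/19 + 0.257^4/11)
= 4.7912747 / 0.23758016
v_eff = 20.1670

20.1670


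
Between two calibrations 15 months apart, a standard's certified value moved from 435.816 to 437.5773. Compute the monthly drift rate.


rate = (v2 - v1) / months
= (437.5773 - 435.816) / 15
= 1.7613 / 15
= 0.1174

0.1174


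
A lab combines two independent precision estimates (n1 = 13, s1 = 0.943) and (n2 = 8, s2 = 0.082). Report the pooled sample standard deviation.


s_p = sqrt(((n1-1)*s1^2 + (n2-1)*s2^2) / (n1+n2-2))
numerator = (13-1)*0.943^2 + (8-1)*0.082^2 = 10.670988 + 0.047068 = 10.718056
denominator = 13 + 8 - 2 = 19
s_p^2 = 10.718056 / 19 = 0.56410821
s_p = sqrt(0.56410821) = 0.7511

0.7511


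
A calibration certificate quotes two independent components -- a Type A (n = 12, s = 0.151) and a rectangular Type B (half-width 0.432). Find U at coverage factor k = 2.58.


u_A = s / sqrt(n) = 0.151 / sqrt(12) = 0.043589945
u_B = half_width / sqrt(3) = 0.432 / sqrt(3) = 0.24941532
uc = sqrt(u_A^2 + u_B^2) = sqrt(0.043589945^2 + 0.24941532^2) = 0.25319574
U = k * uc = 2.58 * 0.25319574
U = 0.6532

0.6532


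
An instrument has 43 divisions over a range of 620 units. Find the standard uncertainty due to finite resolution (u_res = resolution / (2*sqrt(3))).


resolution = range / divisions
resolution = 620 / 43 = 14.418605
u_res = resolution / (2*sqrt(3))
u_res = 14.418605 / 3.4641016
u_res = 4.1623

4.1623


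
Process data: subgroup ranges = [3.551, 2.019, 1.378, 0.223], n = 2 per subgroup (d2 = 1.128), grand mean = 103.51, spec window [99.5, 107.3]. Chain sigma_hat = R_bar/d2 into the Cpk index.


R_bar = (3.551 + 2.019 + 1.378 + 0.223) / 4 = 1.79275
sigma = R_bar / d2 = 1.79275 / 1.128 = 1.5893174
Cp = (USL - LSL)/(6*sigma) = (107.3 - 99.5)/(6*1.5893174) = 0.8180
Cpu = (107.3 - 103.51)/(3*1.5893174) = 0.7949
Cpl = (103.51 - 99.5)/(3*1.5893174) = 0.8410
Cpk = min(Cpu, Cpl) = 0.7949

0.7949


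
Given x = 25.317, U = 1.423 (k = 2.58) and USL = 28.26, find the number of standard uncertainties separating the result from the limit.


u = U / k = 1.423 / 2.58 = 0.55155039
margin = |USL - x| = |28.26 - 25.317| = 2.943
z = margin / u = 2.943 / 0.55155039
z = 5.3359

5.3359


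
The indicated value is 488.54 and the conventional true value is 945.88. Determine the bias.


Systematic error = measured - true
= 488.54 - 945.88
= -457.3400

-457.3400


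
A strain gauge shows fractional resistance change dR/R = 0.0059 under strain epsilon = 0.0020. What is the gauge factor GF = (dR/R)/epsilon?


GF = (dR/R) / epsilon
= 0.0059 / 0.0020
= 2.9500

2.9500


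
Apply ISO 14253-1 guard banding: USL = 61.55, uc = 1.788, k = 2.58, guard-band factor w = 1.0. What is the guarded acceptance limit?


U = k * uc = 2.58 * 1.788 = 4.61304
guard band g = w * U = 1.0 * 4.61304 = 4.61304
AL = USL - g = 61.55 - 4.61304
AL = 56.9370

56.9370


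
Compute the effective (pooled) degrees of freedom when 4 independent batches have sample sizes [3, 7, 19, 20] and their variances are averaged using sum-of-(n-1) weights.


nu = sum_i (n_i - 1)
nu = ((3 - 1) + (7 - 1) + (19 - 1) + (20 - 1))
nu = 2 + 6 + 18 + 19
nu = 45

45


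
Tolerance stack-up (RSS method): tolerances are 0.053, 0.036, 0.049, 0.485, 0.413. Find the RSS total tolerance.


RSS = sqrt(0.053^2 + 0.036^2 + 0.049^2 + 0.485^2 + 0.413^2)
= sqrt(0.4123)
= 0.6421

0.6421


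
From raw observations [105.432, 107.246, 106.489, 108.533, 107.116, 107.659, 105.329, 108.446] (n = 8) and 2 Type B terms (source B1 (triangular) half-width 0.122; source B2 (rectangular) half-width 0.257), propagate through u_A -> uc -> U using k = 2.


mean = (105.432 + 107.246 + 106.489 + 108.533 + 107.116 + 107.659 + 105.329 + 108.446) / 8 = 107.03125
s = sqrt(sum((x - mean)^2)/(n-1)) = 1.2220259
u_A = s / sqrt(n) = 1.2220259 / sqrt(8) = 0.4320514
u_B1 = 0.122 / sqrt(6) = 0.049806291
u_B2 = 0.257 / sqrt(3) = 0.14837902
uc = sqrt(0.4320514^2 + 0.049806291^2 + 0.14837902^2) = 0.45952738
U = k * uc = 2 * 0.45952738
U = 0.9191

0.9191


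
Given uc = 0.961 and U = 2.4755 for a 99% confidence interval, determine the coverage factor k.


k = U / uc
k = 2.4755 / 0.961
k = 2.576

2.576


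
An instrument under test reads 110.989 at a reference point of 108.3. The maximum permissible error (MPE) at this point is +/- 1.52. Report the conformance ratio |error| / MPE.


e = indication - reference = 110.989 - 108.3 = 2.6890
|e| = 2.6890
ratio = |e| / MPE = 2.6890 / 1.52
ratio = 1.7691

1.7691


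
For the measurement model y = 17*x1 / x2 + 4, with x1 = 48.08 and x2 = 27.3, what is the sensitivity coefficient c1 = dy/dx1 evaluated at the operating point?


y = 17*x1 / x2 + 4
dy/dx1 = 17/x2
Evaluate at x2 = 27.3: c1 = 17 / 27.3
c1 = 0.6227

0.6227


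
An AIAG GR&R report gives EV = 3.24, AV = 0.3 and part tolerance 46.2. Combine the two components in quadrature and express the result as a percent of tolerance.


GRR = sqrt(EV^2 + AV^2) = sqrt(3.24^2 + 0.3^2) = 3.2538592
%GRR = GRR / tol * 100 = 3.2538592 / 46.2 * 100
%GRR = 7.0430

7.0430


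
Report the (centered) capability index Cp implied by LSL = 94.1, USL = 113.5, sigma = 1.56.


Cp = (USL - LSL) / (6 * sigma)
= (113.5 - 94.1) / (6 * 1.56)
= 19.4000 / 9.3600
= 2.0726

2.0726


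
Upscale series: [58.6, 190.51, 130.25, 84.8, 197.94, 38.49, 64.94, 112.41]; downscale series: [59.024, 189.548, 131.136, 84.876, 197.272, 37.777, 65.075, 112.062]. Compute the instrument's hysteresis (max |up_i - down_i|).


|58.6 - 59.024| = 0.4240
|190.51 - 189.548| = 0.9620
|130.25 - 131.136| = 0.8860
|84.8 - 84.876| = 0.0760
|197.94 - 197.272| = 0.6680
|38.49 - 37.777| = 0.7130
|64.94 - 65.075| = 0.1350
|112.41 - 112.062| = 0.3480
hysteresis = max(diffs) = 0.9620

0.9620


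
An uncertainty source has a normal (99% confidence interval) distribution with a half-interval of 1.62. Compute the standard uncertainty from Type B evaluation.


u_B = half_width / 2.576
u_B = 1.62 / 2.576
u_B = 0.6289

0.6289


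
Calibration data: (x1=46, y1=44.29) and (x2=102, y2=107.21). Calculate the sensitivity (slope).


slope = (y2 - y1) / (x2 - x1)
= (107.21 - 44.29) / (102 - 46)
= 62.9200 / 56
= 1.1236

1.1236


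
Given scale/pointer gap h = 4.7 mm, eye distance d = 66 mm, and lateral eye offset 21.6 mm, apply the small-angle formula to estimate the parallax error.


error = h * offset / d
= 4.7 * 21.6 / 66
= 1.5382

1.5382


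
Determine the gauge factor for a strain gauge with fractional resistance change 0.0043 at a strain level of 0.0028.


GF = (dR/R) / epsilon
= 0.0043 / 0.0028
= 1.5357

1.5357


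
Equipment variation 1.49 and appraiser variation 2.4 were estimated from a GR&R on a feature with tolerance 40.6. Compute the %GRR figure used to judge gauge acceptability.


GRR = sqrt(EV^2 + AV^2) = sqrt(1.49^2 + 2.4^2) = 2.8249071
%GRR = GRR / tol * 100 = 2.8249071 / 40.6 * 100
%GRR = 6.9579

6.9579


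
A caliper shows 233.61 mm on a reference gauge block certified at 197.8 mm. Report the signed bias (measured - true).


Systematic error = measured - true
= 233.61 - 197.8
= 35.8100

35.8100


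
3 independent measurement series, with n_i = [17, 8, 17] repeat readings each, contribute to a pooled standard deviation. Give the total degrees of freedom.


nu = sum_i (n_i - 1)
nu = ((17 - 1) + (8 - 1) + (17 - 1))
nu = 16 + 7 + 16
nu = 39

39


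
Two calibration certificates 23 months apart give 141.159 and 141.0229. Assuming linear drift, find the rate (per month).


rate = (v2 - v1) / months
= (141.0229 - 141.159) / 23
= -0.1361 / 23
= -0.0059

-0.0059


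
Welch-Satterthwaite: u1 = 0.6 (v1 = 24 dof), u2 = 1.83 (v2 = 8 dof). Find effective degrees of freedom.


uc = sqrt(u1^2 + u2^2) = sqrt(0.6^2 + 1.83^2) = 1.9258505
v_eff = uc^4 / (u1^4/v1 + u2^4/v2)
= 1.9258505^4 / (0.6^4/24 + 1.83^4/8)
= 13.75594 / 1.4072914
v_eff = 9.7748

9.7748


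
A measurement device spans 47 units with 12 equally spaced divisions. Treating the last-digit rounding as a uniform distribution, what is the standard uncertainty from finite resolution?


resolution = range / divisions
resolution = 47 / 12 = 3.9166667
u_res = resolution / (2*sqrt(3))
u_res = 3.9166667 / 3.4641016
u_res = 1.1306

1.1306


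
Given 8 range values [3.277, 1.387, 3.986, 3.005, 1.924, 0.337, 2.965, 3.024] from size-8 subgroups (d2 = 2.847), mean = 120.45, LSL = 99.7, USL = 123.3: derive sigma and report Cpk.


R_bar = (3.277 + 1.387 + 3.986 + 3.005 + 1.924 + 0.337 + 2.965 + 3.024) / 8 = 2.488125
sigma = R_bar / d2 = 2.488125 / 2.847 = 0.87394626
Cp = (USL - LSL)/(6*sigma) = (123.3 - 99.7)/(6*0.87394626) = 4.5007
Cpu = (123.3 - 120.45)/(3*0.87394626) = 1.0870
Cpl = (120.45 - 99.7)/(3*0.87394626) = 7.9143
Cpk = min(Cpu, Cpl) = 1.0870

1.0870


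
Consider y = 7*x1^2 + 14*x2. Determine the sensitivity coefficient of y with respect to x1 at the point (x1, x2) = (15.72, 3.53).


y = 7*x1^2 + 14*x2
dy/dx1 = 2*7*x1
Evaluate at x1 = 15.72: c1 = 14 * 15.72
c1 = 220.0800

220.0800


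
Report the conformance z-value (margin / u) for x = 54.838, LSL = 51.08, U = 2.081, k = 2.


u = U / k = 2.081 / 2 = 1.0405
margin = |LSL - x| = |51.08 - 54.838| = 3.758
z = margin / u = 3.758 / 1.0405
z = 3.6117

3.6117


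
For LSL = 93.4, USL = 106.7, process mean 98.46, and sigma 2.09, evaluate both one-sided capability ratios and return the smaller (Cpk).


Cpu = (USL - mean) / (3*sigma) = (106.7 - 98.46) / (3*2.09) = 1.3142
Cpl = (mean - LSL) / (3*sigma) = (98.46 - 93.4) / (3*2.09) = 0.8070
Cpk = min(Cpu, Cpl) = 0.8070

0.8070


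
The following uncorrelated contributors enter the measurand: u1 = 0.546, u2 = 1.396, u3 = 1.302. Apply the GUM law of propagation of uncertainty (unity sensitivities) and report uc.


uc = sqrt(0.546^2 + 1.396^2 + 1.302^2)
uc = sqrt(3.942136)
uc = 1.9855

1.9855


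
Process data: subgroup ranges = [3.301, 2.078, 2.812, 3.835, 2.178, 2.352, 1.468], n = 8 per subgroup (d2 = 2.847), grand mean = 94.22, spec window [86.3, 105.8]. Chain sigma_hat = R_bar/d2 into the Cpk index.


R_bar = (3.301 + 2.078 + 2.812 + 3.835 + 2.178 + 2.352 + 1.468) / 7 = 2.5748571
sigma = R_bar / d2 = 2.5748571 / 2.847 = 0.90441064
Cp = (USL - LSL)/(6*sigma) = (105.8 - 86.3)/(6*0.90441064) = 3.5935
Cpu = (105.8 - 94.22)/(3*0.90441064) = 4.2680
Cpl = (94.22 - 86.3)/(3*0.90441064) = 2.9190
Cpk = min(Cpu, Cpl) = 2.9190

2.9190


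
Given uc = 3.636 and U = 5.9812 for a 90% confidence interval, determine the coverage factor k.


k = U / uc
k = 5.9812 / 3.636
k = 1.645

1.645


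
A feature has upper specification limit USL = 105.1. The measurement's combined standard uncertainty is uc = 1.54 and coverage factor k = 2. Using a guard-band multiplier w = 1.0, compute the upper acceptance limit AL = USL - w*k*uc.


U = k * uc = 2 * 1.54 = 3.08
guard band g = w * U = 1.0 * 3.08 = 3.08
AL = USL - g = 105.1 - 3.08
AL = 102.0200

102.0200


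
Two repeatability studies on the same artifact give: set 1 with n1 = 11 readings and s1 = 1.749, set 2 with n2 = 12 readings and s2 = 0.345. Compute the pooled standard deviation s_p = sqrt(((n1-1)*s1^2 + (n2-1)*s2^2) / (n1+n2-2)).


s_p = sqrt(((n1-1)*s1^2 + (n2-1)*s2^2) / (n1+n2-2))
numerator = (11-1)*1.749^2 + (12-1)*0.345^2 = 30.59001 + 1.309275 = 31.899285
denominator = 11 + 12 - 2 = 21
s_p^2 = 31.899285 / 21 = 1.5190136
s_p = sqrt(1.5190136) = 1.2325

1.2325


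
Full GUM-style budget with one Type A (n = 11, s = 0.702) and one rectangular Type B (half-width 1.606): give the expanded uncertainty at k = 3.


u_A = s / sqrt(n) = 0.702 / sqrt(11) = 0.21166096
u_B = half_width / sqrt(3) = 1.606 / sqrt(3) = 0.92722453
uc = sqrt(u_A^2 + u_B^2) = sqrt(0.21166096^2 + 0.92722453^2) = 0.95107607
U = k * uc = 3 * 0.95107607
U = 2.8532

2.8532


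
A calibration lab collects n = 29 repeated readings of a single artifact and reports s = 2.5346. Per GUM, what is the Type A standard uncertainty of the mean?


u_A = s / sqrt(n)
u_A = 2.5346 / sqrt(29)
u_A = 2.5346 / 5.3851648
u_A = 0.4707

0.4707


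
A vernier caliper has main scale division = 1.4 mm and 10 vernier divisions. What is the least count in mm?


LC = MSD / n_div
= 1.4 / 10
= 0.1400

0.1400


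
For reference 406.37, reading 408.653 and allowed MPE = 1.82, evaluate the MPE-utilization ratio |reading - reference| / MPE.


e = indication - reference = 408.653 - 406.37 = 2.2830
|e| = 2.2830
ratio = |e| / MPE = 2.2830 / 1.82
ratio = 1.2544

1.2544


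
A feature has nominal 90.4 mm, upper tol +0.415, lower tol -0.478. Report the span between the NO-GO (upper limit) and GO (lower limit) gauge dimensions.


GO = nominal - lower_tol (smallest hole = maximum material condition)
GO = 90.4 - 0.478 = 89.922
NO-GO = nominal + upper_tol (largest hole = least material condition)
NO-GO = 90.4 + 0.415 = 90.815
spread = NO-GO - GO = 90.815 - 89.922 = 0.8930

0.8930


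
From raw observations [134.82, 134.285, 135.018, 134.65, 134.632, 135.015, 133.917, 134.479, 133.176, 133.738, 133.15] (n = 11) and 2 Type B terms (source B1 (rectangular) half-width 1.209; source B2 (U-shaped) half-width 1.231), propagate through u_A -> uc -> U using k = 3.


mean = (134.82 + 134.285 + 135.018 + 134.65 + 134.632 + 135.015 + 133.917 + 134.479 + 133.176 + 133.738 + 133.15) / 11 = 134.2618182
s = sqrt(sum((x - mean)^2)/(n-1)) = 0.67782827
u_A = s / sqrt(n) = 0.67782827 / sqrt(11) = 0.20437291
u_B1 = 1.209 / sqrt(3) = 0.69801648
u_B2 = 1.231 / sqrt(2) = 0.87044845
uc = sqrt(0.20437291^2 + 0.69801648^2 + 0.87044845^2) = 1.1343173
U = k * uc = 3 * 1.1343173
U = 3.4030

3.4030


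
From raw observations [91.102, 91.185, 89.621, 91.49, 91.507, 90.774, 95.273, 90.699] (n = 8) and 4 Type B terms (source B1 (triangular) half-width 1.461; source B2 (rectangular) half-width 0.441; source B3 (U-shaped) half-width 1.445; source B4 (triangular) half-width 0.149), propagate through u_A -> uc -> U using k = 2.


mean = (91.102 + 91.185 + 89.621 + 91.49 + 91.507 + 90.774 + 95.273 + 90.699) / 8 = 91.456375
s = sqrt(sum((x - mean)^2)/(n-1)) = 1.6551823
u_A = s / sqrt(n) = 1.6551823 / sqrt(8) = 0.58519531
u_B1 = 1.461 / sqrt(6) = 0.59645075
u_B2 = 0.441 / sqrt(3) = 0.25461147
u_B3 = 1.445 / sqrt(2) = 1.0217693
u_B4 = 0.149 / sqrt(6) = 0.060828995
uc = sqrt(0.58519531^2 + 0.59645075^2 + 0.25461147^2 + 1.0217693^2 + 0.060828995^2) = 1.3456399
U = k * uc = 2 * 1.3456399
U = 2.6913

2.6913


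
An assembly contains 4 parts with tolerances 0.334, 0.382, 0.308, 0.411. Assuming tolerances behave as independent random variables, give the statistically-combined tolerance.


RSS = sqrt(0.334^2 + 0.382^2 + 0.308^2 + 0.411^2)
= sqrt(0.521265)
= 0.7220

0.7220


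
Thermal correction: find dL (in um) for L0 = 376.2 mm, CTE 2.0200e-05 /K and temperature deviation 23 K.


dL = L * alpha * dT
= 376.2 * 2.0200e-05 * 23
= 0.1747825 mm
dL_um = 0.1747825 * 1000 = 174.7825 um

174.7825


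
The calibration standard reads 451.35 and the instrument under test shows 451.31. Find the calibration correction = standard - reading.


Correction = standard - reading
= 451.35 - 451.31
= 0.0400

0.0400


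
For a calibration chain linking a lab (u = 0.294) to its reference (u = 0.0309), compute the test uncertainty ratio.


TUR = u_lab / u_ref
= 0.294 / 0.0309
= 9.5146

9.5146


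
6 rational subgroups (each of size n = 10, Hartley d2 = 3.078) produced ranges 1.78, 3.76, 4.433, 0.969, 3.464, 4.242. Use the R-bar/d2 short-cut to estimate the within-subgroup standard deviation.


R_bar = (1.78 + 3.76 + 4.433 + 0.969 + 3.464 + 4.242) / 6
R_bar = 18.648 / 6 = 3.108
sigma_hat = R_bar / d2 = 3.108 / 3.078 = 1.0097

1.0097


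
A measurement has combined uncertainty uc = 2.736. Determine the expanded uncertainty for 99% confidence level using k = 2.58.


U = k * uc
U = 2.58 * 2.736
U = 7.0589

7.0589


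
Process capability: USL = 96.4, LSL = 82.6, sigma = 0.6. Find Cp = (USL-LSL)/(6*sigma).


Cp = (USL - LSL) / (6 * sigma)
= (96.4 - 82.6) / (6 * 0.6)
= 13.8000 / 3.6000
= 3.8333

3.8333


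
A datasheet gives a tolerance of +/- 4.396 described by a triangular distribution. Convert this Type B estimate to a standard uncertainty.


u_B = half_width / sqrt(6)
u_B = 4.396 / 2.4494897
u_B = 1.7947

1.7947


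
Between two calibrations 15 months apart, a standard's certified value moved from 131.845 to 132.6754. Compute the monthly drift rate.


rate = (v2 - v1) / months
= (132.6754 - 131.845) / 15
= 0.8304 / 15
= 0.0554

0.0554


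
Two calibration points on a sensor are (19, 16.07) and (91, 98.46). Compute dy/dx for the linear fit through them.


slope = (y2 - y1) / (x2 - x1)
= (98.46 - 16.07) / (91 - 19)
= 82.3900 / 72
= 1.1443

1.1443


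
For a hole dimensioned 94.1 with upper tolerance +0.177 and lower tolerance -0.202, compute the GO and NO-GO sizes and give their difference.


GO = nominal - lower_tol (smallest hole = maximum material condition)
GO = 94.1 - 0.202 = 93.898
NO-GO = nominal + upper_tol (largest hole = least material condition)
NO-GO = 94.1 + 0.177 = 94.277
spread = NO-GO - GO = 94.277 - 93.898 = 0.3790

0.3790


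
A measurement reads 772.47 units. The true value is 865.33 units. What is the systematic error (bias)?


Systematic error = measured - true
= 772.47 - 865.33
= -92.8600

-92.8600


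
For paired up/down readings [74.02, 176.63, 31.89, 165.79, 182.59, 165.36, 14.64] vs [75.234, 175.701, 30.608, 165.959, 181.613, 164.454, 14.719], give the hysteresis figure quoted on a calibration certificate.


|74.02 - 75.234| = 1.2140
|176.63 - 175.701| = 0.9290
|31.89 - 30.608| = 1.2820
|165.79 - 165.959| = 0.1690
|182.59 - 181.613| = 0.9770
|165.36 - 164.454| = 0.9060
|14.64 - 14.719| = 0.0790
hysteresis = max(diffs) = 1.2820

1.2820


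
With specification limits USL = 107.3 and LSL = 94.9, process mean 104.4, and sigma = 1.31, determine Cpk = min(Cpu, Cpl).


Cpu = (USL - mean) / (3*sigma) = (107.3 - 104.4) / (3*1.31) = 0.7379
Cpl = (mean - LSL) / (3*sigma) = (104.4 - 94.9) / (3*1.31) = 2.4173
Cpk = min(Cpu, Cpl) = 0.7379

0.7379
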